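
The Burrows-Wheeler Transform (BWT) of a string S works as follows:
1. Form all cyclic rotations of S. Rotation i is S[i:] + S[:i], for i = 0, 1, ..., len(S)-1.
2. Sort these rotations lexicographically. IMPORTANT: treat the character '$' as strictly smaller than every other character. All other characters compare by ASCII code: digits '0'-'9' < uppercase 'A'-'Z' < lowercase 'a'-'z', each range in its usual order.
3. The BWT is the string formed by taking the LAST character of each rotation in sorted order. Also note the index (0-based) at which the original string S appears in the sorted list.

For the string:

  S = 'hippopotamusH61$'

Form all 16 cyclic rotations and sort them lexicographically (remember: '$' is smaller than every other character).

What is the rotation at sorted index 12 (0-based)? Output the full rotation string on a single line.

Answer: ppopotamusH61$hi

Derivation:
All 16 rotations (rotation i = S[i:]+S[:i]):
  rot[0] = hippopotamusH61$
  rot[1] = ippopotamusH61$h
  rot[2] = ppopotamusH61$hi
  rot[3] = popotamusH61$hip
  rot[4] = opotamusH61$hipp
  rot[5] = potamusH61$hippo
  rot[6] = otamusH61$hippop
  rot[7] = tamusH61$hippopo
  rot[8] = amusH61$hippopot
  rot[9] = musH61$hippopota
  rot[10] = usH61$hippopotam
  rot[11] = sH61$hippopotamu
  rot[12] = H61$hippopotamus
  rot[13] = 61$hippopotamusH
  rot[14] = 1$hippopotamusH6
  rot[15] = $hippopotamusH61
Sorted (with $ < everything):
  sorted[0] = $hippopotamusH61
  sorted[1] = 1$hippopotamusH6
  sorted[2] = 61$hippopotamusH
  sorted[3] = H61$hippopotamus
  sorted[4] = amusH61$hippopot
  sorted[5] = hippopotamusH61$
  sorted[6] = ippopotamusH61$h
  sorted[7] = musH61$hippopota
  sorted[8] = opotamusH61$hipp
  sorted[9] = otamusH61$hippop
  sorted[10] = popotamusH61$hip
  sorted[11] = potamusH61$hippo
  sorted[12] = ppopotamusH61$hi
  sorted[13] = sH61$hippopotamu
  sorted[14] = tamusH61$hippopo
  sorted[15] = usH61$hippopotam
sorted[12] = ppopotamusH61$hi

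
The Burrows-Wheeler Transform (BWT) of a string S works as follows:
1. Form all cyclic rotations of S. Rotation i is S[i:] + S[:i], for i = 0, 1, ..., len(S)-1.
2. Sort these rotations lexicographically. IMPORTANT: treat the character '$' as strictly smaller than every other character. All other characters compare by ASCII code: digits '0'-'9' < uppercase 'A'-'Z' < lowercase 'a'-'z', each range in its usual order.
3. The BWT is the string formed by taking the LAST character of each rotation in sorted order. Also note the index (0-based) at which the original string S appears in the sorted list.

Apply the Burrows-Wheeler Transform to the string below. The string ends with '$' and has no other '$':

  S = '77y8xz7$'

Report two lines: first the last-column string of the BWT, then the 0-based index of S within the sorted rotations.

Answer: 7z$7y87x
2

Derivation:
All 8 rotations (rotation i = S[i:]+S[:i]):
  rot[0] = 77y8xz7$
  rot[1] = 7y8xz7$7
  rot[2] = y8xz7$77
  rot[3] = 8xz7$77y
  rot[4] = xz7$77y8
  rot[5] = z7$77y8x
  rot[6] = 7$77y8xz
  rot[7] = $77y8xz7
Sorted (with $ < everything):
  sorted[0] = $77y8xz7  (last char: '7')
  sorted[1] = 7$77y8xz  (last char: 'z')
  sorted[2] = 77y8xz7$  (last char: '$')
  sorted[3] = 7y8xz7$7  (last char: '7')
  sorted[4] = 8xz7$77y  (last char: 'y')
  sorted[5] = xz7$77y8  (last char: '8')
  sorted[6] = y8xz7$77  (last char: '7')
  sorted[7] = z7$77y8x  (last char: 'x')
Last column: 7z$7y87x
Original string S is at sorted index 2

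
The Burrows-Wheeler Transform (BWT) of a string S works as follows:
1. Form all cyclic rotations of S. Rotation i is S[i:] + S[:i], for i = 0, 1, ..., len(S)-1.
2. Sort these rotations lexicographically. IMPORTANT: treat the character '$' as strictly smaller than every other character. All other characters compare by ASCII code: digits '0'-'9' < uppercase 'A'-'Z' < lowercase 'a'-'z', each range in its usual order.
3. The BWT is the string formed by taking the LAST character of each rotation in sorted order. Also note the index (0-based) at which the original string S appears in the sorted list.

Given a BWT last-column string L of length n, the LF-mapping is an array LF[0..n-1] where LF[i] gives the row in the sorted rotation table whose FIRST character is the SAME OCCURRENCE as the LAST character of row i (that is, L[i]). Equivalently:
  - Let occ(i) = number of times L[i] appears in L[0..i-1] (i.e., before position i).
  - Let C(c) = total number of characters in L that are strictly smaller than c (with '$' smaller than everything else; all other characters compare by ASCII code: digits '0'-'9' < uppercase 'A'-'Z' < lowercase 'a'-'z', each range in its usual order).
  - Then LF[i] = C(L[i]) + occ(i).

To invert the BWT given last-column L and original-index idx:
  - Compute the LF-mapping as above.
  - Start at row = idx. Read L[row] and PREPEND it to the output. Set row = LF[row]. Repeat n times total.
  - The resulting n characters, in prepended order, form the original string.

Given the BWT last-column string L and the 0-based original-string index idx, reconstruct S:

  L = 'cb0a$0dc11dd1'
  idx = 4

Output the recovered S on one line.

Answer: 1cb001ddda1c$

Derivation:
LF mapping: 8 7 1 6 0 2 10 9 3 4 11 12 5
Walk LF starting at row 4, prepending L[row]:
  step 1: row=4, L[4]='$', prepend. Next row=LF[4]=0
  step 2: row=0, L[0]='c', prepend. Next row=LF[0]=8
  step 3: row=8, L[8]='1', prepend. Next row=LF[8]=3
  step 4: row=3, L[3]='a', prepend. Next row=LF[3]=6
  step 5: row=6, L[6]='d', prepend. Next row=LF[6]=10
  step 6: row=10, L[10]='d', prepend. Next row=LF[10]=11
  step 7: row=11, L[11]='d', prepend. Next row=LF[11]=12
  step 8: row=12, L[12]='1', prepend. Next row=LF[12]=5
  step 9: row=5, L[5]='0', prepend. Next row=LF[5]=2
  step 10: row=2, L[2]='0', prepend. Next row=LF[2]=1
  step 11: row=1, L[1]='b', prepend. Next row=LF[1]=7
  step 12: row=7, L[7]='c', prepend. Next row=LF[7]=9
  step 13: row=9, L[9]='1', prepend. Next row=LF[9]=4
Reversed output: 1cb001ddda1c$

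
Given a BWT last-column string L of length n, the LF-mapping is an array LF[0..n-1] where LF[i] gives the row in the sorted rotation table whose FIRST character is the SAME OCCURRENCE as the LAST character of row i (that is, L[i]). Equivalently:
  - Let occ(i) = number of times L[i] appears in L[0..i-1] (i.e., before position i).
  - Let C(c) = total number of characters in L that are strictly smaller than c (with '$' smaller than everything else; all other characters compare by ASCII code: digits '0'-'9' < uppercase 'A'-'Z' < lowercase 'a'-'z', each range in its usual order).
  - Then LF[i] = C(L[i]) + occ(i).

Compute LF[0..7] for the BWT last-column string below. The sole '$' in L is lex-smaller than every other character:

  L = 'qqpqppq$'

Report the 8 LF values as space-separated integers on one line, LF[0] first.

Char counts: '$':1, 'p':3, 'q':4
C (first-col start): C('$')=0, C('p')=1, C('q')=4
L[0]='q': occ=0, LF[0]=C('q')+0=4+0=4
L[1]='q': occ=1, LF[1]=C('q')+1=4+1=5
L[2]='p': occ=0, LF[2]=C('p')+0=1+0=1
L[3]='q': occ=2, LF[3]=C('q')+2=4+2=6
L[4]='p': occ=1, LF[4]=C('p')+1=1+1=2
L[5]='p': occ=2, LF[5]=C('p')+2=1+2=3
L[6]='q': occ=3, LF[6]=C('q')+3=4+3=7
L[7]='$': occ=0, LF[7]=C('$')+0=0+0=0

Answer: 4 5 1 6 2 3 7 0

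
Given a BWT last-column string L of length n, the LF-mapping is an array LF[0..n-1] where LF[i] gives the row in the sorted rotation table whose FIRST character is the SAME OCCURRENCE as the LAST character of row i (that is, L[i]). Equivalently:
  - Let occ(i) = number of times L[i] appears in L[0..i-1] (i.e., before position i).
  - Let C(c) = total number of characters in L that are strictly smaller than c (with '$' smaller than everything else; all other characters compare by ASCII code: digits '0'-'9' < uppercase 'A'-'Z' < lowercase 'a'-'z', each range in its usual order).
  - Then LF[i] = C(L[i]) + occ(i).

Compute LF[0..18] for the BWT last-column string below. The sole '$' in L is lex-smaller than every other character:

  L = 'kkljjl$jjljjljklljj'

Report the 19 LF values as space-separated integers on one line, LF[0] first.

Char counts: '$':1, 'j':9, 'k':3, 'l':6
C (first-col start): C('$')=0, C('j')=1, C('k')=10, C('l')=13
L[0]='k': occ=0, LF[0]=C('k')+0=10+0=10
L[1]='k': occ=1, LF[1]=C('k')+1=10+1=11
L[2]='l': occ=0, LF[2]=C('l')+0=13+0=13
L[3]='j': occ=0, LF[3]=C('j')+0=1+0=1
L[4]='j': occ=1, LF[4]=C('j')+1=1+1=2
L[5]='l': occ=1, LF[5]=C('l')+1=13+1=14
L[6]='$': occ=0, LF[6]=C('$')+0=0+0=0
L[7]='j': occ=2, LF[7]=C('j')+2=1+2=3
L[8]='j': occ=3, LF[8]=C('j')+3=1+3=4
L[9]='l': occ=2, LF[9]=C('l')+2=13+2=15
L[10]='j': occ=4, LF[10]=C('j')+4=1+4=5
L[11]='j': occ=5, LF[11]=C('j')+5=1+5=6
L[12]='l': occ=3, LF[12]=C('l')+3=13+3=16
L[13]='j': occ=6, LF[13]=C('j')+6=1+6=7
L[14]='k': occ=2, LF[14]=C('k')+2=10+2=12
L[15]='l': occ=4, LF[15]=C('l')+4=13+4=17
L[16]='l': occ=5, LF[16]=C('l')+5=13+5=18
L[17]='j': occ=7, LF[17]=C('j')+7=1+7=8
L[18]='j': occ=8, LF[18]=C('j')+8=1+8=9

Answer: 10 11 13 1 2 14 0 3 4 15 5 6 16 7 12 17 18 8 9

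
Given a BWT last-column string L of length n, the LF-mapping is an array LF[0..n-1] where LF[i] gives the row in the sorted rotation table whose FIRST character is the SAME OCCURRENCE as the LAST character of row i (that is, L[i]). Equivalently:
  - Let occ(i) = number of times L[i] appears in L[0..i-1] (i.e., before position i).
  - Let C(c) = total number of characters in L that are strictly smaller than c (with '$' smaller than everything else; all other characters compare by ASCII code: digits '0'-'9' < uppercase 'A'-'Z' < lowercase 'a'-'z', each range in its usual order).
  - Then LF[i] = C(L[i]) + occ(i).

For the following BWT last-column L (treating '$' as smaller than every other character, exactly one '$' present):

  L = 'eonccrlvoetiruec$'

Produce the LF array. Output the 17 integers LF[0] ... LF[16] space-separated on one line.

Char counts: '$':1, 'c':3, 'e':3, 'i':1, 'l':1, 'n':1, 'o':2, 'r':2, 't':1, 'u':1, 'v':1
C (first-col start): C('$')=0, C('c')=1, C('e')=4, C('i')=7, C('l')=8, C('n')=9, C('o')=10, C('r')=12, C('t')=14, C('u')=15, C('v')=16
L[0]='e': occ=0, LF[0]=C('e')+0=4+0=4
L[1]='o': occ=0, LF[1]=C('o')+0=10+0=10
L[2]='n': occ=0, LF[2]=C('n')+0=9+0=9
L[3]='c': occ=0, LF[3]=C('c')+0=1+0=1
L[4]='c': occ=1, LF[4]=C('c')+1=1+1=2
L[5]='r': occ=0, LF[5]=C('r')+0=12+0=12
L[6]='l': occ=0, LF[6]=C('l')+0=8+0=8
L[7]='v': occ=0, LF[7]=C('v')+0=16+0=16
L[8]='o': occ=1, LF[8]=C('o')+1=10+1=11
L[9]='e': occ=1, LF[9]=C('e')+1=4+1=5
L[10]='t': occ=0, LF[10]=C('t')+0=14+0=14
L[11]='i': occ=0, LF[11]=C('i')+0=7+0=7
L[12]='r': occ=1, LF[12]=C('r')+1=12+1=13
L[13]='u': occ=0, LF[13]=C('u')+0=15+0=15
L[14]='e': occ=2, LF[14]=C('e')+2=4+2=6
L[15]='c': occ=2, LF[15]=C('c')+2=1+2=3
L[16]='$': occ=0, LF[16]=C('$')+0=0+0=0

Answer: 4 10 9 1 2 12 8 16 11 5 14 7 13 15 6 3 0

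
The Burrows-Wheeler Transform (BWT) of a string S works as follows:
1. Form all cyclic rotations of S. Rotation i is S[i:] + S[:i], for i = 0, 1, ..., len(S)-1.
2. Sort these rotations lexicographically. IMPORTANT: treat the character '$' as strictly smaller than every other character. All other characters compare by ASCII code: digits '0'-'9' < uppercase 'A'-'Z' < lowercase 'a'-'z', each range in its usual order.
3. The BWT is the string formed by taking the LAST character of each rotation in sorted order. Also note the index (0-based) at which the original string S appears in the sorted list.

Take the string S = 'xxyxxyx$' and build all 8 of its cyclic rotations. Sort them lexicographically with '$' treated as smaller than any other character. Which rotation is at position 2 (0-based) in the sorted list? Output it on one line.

All 8 rotations (rotation i = S[i:]+S[:i]):
  rot[0] = xxyxxyx$
  rot[1] = xyxxyx$x
  rot[2] = yxxyx$xx
  rot[3] = xxyx$xxy
  rot[4] = xyx$xxyx
  rot[5] = yx$xxyxx
  rot[6] = x$xxyxxy
  rot[7] = $xxyxxyx
Sorted (with $ < everything):
  sorted[0] = $xxyxxyx
  sorted[1] = x$xxyxxy
  sorted[2] = xxyx$xxy
  sorted[3] = xxyxxyx$
  sorted[4] = xyx$xxyx
  sorted[5] = xyxxyx$x
  sorted[6] = yx$xxyxx
  sorted[7] = yxxyx$xx
sorted[2] = xxyx$xxy

Answer: xxyx$xxy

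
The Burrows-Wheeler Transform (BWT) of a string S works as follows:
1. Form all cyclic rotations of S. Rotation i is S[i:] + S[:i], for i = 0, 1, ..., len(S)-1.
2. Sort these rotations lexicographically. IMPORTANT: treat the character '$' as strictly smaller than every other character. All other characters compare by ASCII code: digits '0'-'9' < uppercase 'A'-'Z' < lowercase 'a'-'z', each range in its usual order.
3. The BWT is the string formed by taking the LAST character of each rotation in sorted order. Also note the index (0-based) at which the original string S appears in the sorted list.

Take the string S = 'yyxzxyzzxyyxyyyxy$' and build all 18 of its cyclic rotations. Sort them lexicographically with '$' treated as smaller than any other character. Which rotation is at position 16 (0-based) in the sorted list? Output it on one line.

All 18 rotations (rotation i = S[i:]+S[:i]):
  rot[0] = yyxzxyzzxyyxyyyxy$
  rot[1] = yxzxyzzxyyxyyyxy$y
  rot[2] = xzxyzzxyyxyyyxy$yy
  rot[3] = zxyzzxyyxyyyxy$yyx
  rot[4] = xyzzxyyxyyyxy$yyxz
  rot[5] = yzzxyyxyyyxy$yyxzx
  rot[6] = zzxyyxyyyxy$yyxzxy
  rot[7] = zxyyxyyyxy$yyxzxyz
  rot[8] = xyyxyyyxy$yyxzxyzz
  rot[9] = yyxyyyxy$yyxzxyzzx
  rot[10] = yxyyyxy$yyxzxyzzxy
  rot[11] = xyyyxy$yyxzxyzzxyy
  rot[12] = yyyxy$yyxzxyzzxyyx
  rot[13] = yyxy$yyxzxyzzxyyxy
  rot[14] = yxy$yyxzxyzzxyyxyy
  rot[15] = xy$yyxzxyzzxyyxyyy
  rot[16] = y$yyxzxyzzxyyxyyyx
  rot[17] = $yyxzxyzzxyyxyyyxy
Sorted (with $ < everything):
  sorted[0] = $yyxzxyzzxyyxyyyxy
  sorted[1] = xy$yyxzxyzzxyyxyyy
  sorted[2] = xyyxyyyxy$yyxzxyzz
  sorted[3] = xyyyxy$yyxzxyzzxyy
  sorted[4] = xyzzxyyxyyyxy$yyxz
  sorted[5] = xzxyzzxyyxyyyxy$yy
  sorted[6] = y$yyxzxyzzxyyxyyyx
  sorted[7] = yxy$yyxzxyzzxyyxyy
  sorted[8] = yxyyyxy$yyxzxyzzxy
  sorted[9] = yxzxyzzxyyxyyyxy$y
  sorted[10] = yyxy$yyxzxyzzxyyxy
  sorted[11] = yyxyyyxy$yyxzxyzzx
  sorted[12] = yyxzxyzzxyyxyyyxy$
  sorted[13] = yyyxy$yyxzxyzzxyyx
  sorted[14] = yzzxyyxyyyxy$yyxzx
  sorted[15] = zxyyxyyyxy$yyxzxyz
  sorted[16] = zxyzzxyyxyyyxy$yyx
  sorted[17] = zzxyyxyyyxy$yyxzxy
sorted[16] = zxyzzxyyxyyyxy$yyx

Answer: zxyzzxyyxyyyxy$yyx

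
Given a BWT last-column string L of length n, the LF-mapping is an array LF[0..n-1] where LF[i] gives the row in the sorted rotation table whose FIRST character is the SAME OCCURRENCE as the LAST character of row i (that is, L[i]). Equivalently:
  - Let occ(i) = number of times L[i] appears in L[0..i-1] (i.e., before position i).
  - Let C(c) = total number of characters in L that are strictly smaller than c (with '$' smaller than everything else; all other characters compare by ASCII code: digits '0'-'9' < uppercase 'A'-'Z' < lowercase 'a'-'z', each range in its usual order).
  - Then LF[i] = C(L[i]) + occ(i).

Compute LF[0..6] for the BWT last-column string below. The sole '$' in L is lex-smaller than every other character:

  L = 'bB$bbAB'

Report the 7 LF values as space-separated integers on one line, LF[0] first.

Answer: 4 2 0 5 6 1 3

Derivation:
Char counts: '$':1, 'A':1, 'B':2, 'b':3
C (first-col start): C('$')=0, C('A')=1, C('B')=2, C('b')=4
L[0]='b': occ=0, LF[0]=C('b')+0=4+0=4
L[1]='B': occ=0, LF[1]=C('B')+0=2+0=2
L[2]='$': occ=0, LF[2]=C('$')+0=0+0=0
L[3]='b': occ=1, LF[3]=C('b')+1=4+1=5
L[4]='b': occ=2, LF[4]=C('b')+2=4+2=6
L[5]='A': occ=0, LF[5]=C('A')+0=1+0=1
L[6]='B': occ=1, LF[6]=C('B')+1=2+1=3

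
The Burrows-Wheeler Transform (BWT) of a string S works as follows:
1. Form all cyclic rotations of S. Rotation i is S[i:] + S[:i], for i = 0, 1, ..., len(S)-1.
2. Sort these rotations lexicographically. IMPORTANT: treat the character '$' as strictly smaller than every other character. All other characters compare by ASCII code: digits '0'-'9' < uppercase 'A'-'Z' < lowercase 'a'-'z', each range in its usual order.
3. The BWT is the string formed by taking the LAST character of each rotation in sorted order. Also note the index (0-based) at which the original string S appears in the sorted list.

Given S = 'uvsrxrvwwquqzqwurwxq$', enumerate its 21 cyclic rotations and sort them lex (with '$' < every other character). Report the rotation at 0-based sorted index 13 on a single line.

Answer: vwwquqzqwurwxq$uvsrxr

Derivation:
All 21 rotations (rotation i = S[i:]+S[:i]):
  rot[0] = uvsrxrvwwquqzqwurwxq$
  rot[1] = vsrxrvwwquqzqwurwxq$u
  rot[2] = srxrvwwquqzqwurwxq$uv
  rot[3] = rxrvwwquqzqwurwxq$uvs
  rot[4] = xrvwwquqzqwurwxq$uvsr
  rot[5] = rvwwquqzqwurwxq$uvsrx
  rot[6] = vwwquqzqwurwxq$uvsrxr
  rot[7] = wwquqzqwurwxq$uvsrxrv
  rot[8] = wquqzqwurwxq$uvsrxrvw
  rot[9] = quqzqwurwxq$uvsrxrvww
  rot[10] = uqzqwurwxq$uvsrxrvwwq
  rot[11] = qzqwurwxq$uvsrxrvwwqu
  rot[12] = zqwurwxq$uvsrxrvwwquq
  rot[13] = qwurwxq$uvsrxrvwwquqz
  rot[14] = wurwxq$uvsrxrvwwquqzq
  rot[15] = urwxq$uvsrxrvwwquqzqw
  rot[16] = rwxq$uvsrxrvwwquqzqwu
  rot[17] = wxq$uvsrxrvwwquqzqwur
  rot[18] = xq$uvsrxrvwwquqzqwurw
  rot[19] = q$uvsrxrvwwquqzqwurwx
  rot[20] = $uvsrxrvwwquqzqwurwxq
Sorted (with $ < everything):
  sorted[0] = $uvsrxrvwwquqzqwurwxq
  sorted[1] = q$uvsrxrvwwquqzqwurwx
  sorted[2] = quqzqwurwxq$uvsrxrvww
  sorted[3] = qwurwxq$uvsrxrvwwquqz
  sorted[4] = qzqwurwxq$uvsrxrvwwqu
  sorted[5] = rvwwquqzqwurwxq$uvsrx
  sorted[6] = rwxq$uvsrxrvwwquqzqwu
  sorted[7] = rxrvwwquqzqwurwxq$uvs
  sorted[8] = srxrvwwquqzqwurwxq$uv
  sorted[9] = uqzqwurwxq$uvsrxrvwwq
  sorted[10] = urwxq$uvsrxrvwwquqzqw
  sorted[11] = uvsrxrvwwquqzqwurwxq$
  sorted[12] = vsrxrvwwquqzqwurwxq$u
  sorted[13] = vwwquqzqwurwxq$uvsrxr
  sorted[14] = wquqzqwurwxq$uvsrxrvw
  sorted[15] = wurwxq$uvsrxrvwwquqzq
  sorted[16] = wwquqzqwurwxq$uvsrxrv
  sorted[17] = wxq$uvsrxrvwwquqzqwur
  sorted[18] = xq$uvsrxrvwwquqzqwurw
  sorted[19] = xrvwwquqzqwurwxq$uvsr
  sorted[20] = zqwurwxq$uvsrxrvwwquq
sorted[13] = vwwquqzqwurwxq$uvsrxr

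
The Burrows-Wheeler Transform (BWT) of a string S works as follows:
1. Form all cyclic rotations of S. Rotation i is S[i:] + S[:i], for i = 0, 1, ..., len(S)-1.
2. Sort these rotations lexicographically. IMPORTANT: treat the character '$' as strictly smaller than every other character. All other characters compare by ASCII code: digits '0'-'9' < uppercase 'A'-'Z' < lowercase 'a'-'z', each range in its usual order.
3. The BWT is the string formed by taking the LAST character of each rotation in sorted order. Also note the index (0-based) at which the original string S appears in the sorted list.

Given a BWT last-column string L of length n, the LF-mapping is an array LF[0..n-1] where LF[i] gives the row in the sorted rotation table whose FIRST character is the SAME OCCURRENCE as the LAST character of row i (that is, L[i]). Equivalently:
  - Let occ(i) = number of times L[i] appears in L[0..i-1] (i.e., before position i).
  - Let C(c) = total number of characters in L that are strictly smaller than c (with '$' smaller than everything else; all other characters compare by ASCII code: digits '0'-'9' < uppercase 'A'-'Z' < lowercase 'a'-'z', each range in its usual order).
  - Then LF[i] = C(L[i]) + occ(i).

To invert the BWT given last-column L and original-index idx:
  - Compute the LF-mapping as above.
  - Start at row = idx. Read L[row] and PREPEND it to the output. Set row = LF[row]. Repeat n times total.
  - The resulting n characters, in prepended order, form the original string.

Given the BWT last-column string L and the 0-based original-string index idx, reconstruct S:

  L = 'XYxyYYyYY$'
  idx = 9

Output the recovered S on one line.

LF mapping: 1 2 7 8 3 4 9 5 6 0
Walk LF starting at row 9, prepending L[row]:
  step 1: row=9, L[9]='$', prepend. Next row=LF[9]=0
  step 2: row=0, L[0]='X', prepend. Next row=LF[0]=1
  step 3: row=1, L[1]='Y', prepend. Next row=LF[1]=2
  step 4: row=2, L[2]='x', prepend. Next row=LF[2]=7
  step 5: row=7, L[7]='Y', prepend. Next row=LF[7]=5
  step 6: row=5, L[5]='Y', prepend. Next row=LF[5]=4
  step 7: row=4, L[4]='Y', prepend. Next row=LF[4]=3
  step 8: row=3, L[3]='y', prepend. Next row=LF[3]=8
  step 9: row=8, L[8]='Y', prepend. Next row=LF[8]=6
  step 10: row=6, L[6]='y', prepend. Next row=LF[6]=9
Reversed output: yYyYYYxYX$

Answer: yYyYYYxYX$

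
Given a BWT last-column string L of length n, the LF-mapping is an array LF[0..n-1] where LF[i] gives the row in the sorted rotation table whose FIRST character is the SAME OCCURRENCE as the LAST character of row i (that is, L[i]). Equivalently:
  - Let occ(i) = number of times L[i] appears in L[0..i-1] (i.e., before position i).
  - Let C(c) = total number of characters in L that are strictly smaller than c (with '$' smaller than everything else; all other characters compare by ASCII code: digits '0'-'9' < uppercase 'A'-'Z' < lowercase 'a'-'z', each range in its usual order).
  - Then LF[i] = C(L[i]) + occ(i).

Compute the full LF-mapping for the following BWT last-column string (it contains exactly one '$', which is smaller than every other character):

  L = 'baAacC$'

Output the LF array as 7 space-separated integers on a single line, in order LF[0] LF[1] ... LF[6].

Char counts: '$':1, 'A':1, 'C':1, 'a':2, 'b':1, 'c':1
C (first-col start): C('$')=0, C('A')=1, C('C')=2, C('a')=3, C('b')=5, C('c')=6
L[0]='b': occ=0, LF[0]=C('b')+0=5+0=5
L[1]='a': occ=0, LF[1]=C('a')+0=3+0=3
L[2]='A': occ=0, LF[2]=C('A')+0=1+0=1
L[3]='a': occ=1, LF[3]=C('a')+1=3+1=4
L[4]='c': occ=0, LF[4]=C('c')+0=6+0=6
L[5]='C': occ=0, LF[5]=C('C')+0=2+0=2
L[6]='$': occ=0, LF[6]=C('$')+0=0+0=0

Answer: 5 3 1 4 6 2 0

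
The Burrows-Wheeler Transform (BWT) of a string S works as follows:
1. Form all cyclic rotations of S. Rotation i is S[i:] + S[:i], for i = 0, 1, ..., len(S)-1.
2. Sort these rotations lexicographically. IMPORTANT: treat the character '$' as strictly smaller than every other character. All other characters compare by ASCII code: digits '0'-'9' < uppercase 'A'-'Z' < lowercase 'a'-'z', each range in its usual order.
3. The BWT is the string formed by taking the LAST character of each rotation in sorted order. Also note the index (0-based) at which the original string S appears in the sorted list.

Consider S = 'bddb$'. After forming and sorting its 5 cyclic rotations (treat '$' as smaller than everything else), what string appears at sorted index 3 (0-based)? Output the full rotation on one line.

All 5 rotations (rotation i = S[i:]+S[:i]):
  rot[0] = bddb$
  rot[1] = ddb$b
  rot[2] = db$bd
  rot[3] = b$bdd
  rot[4] = $bddb
Sorted (with $ < everything):
  sorted[0] = $bddb
  sorted[1] = b$bdd
  sorted[2] = bddb$
  sorted[3] = db$bd
  sorted[4] = ddb$b
sorted[3] = db$bd

Answer: db$bd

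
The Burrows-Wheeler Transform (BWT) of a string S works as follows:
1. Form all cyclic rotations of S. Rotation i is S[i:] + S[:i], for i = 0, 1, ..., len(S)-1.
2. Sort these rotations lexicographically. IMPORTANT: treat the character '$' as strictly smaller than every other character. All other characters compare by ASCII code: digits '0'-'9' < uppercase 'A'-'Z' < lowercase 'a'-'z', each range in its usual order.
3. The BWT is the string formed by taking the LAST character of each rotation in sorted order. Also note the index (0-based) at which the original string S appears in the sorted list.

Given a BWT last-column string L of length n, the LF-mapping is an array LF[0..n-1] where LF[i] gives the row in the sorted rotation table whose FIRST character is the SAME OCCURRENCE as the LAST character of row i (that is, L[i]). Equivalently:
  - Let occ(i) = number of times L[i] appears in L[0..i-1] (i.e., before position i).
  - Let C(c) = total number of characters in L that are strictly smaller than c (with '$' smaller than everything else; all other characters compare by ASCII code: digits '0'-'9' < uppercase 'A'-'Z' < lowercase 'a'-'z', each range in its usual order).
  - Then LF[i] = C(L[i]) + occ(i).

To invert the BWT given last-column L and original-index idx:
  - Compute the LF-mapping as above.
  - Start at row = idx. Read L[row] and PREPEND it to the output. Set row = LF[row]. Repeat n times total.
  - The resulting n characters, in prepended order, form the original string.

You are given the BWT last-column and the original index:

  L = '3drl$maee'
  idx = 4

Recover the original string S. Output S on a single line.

Answer: emerald3$

Derivation:
LF mapping: 1 3 8 6 0 7 2 4 5
Walk LF starting at row 4, prepending L[row]:
  step 1: row=4, L[4]='$', prepend. Next row=LF[4]=0
  step 2: row=0, L[0]='3', prepend. Next row=LF[0]=1
  step 3: row=1, L[1]='d', prepend. Next row=LF[1]=3
  step 4: row=3, L[3]='l', prepend. Next row=LF[3]=6
  step 5: row=6, L[6]='a', prepend. Next row=LF[6]=2
  step 6: row=2, L[2]='r', prepend. Next row=LF[2]=8
  step 7: row=8, L[8]='e', prepend. Next row=LF[8]=5
  step 8: row=5, L[5]='m', prepend. Next row=LF[5]=7
  step 9: row=7, L[7]='e', prepend. Next row=LF[7]=4
Reversed output: emerald3$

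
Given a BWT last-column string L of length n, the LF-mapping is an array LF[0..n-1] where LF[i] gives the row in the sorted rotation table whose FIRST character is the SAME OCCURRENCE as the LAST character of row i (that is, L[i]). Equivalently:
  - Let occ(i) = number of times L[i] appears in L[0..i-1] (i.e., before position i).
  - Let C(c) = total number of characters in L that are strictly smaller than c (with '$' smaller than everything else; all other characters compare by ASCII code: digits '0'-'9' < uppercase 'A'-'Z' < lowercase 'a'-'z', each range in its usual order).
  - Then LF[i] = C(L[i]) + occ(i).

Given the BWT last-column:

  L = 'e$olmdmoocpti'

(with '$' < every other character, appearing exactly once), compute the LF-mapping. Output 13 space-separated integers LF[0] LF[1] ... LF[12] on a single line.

Char counts: '$':1, 'c':1, 'd':1, 'e':1, 'i':1, 'l':1, 'm':2, 'o':3, 'p':1, 't':1
C (first-col start): C('$')=0, C('c')=1, C('d')=2, C('e')=3, C('i')=4, C('l')=5, C('m')=6, C('o')=8, C('p')=11, C('t')=12
L[0]='e': occ=0, LF[0]=C('e')+0=3+0=3
L[1]='$': occ=0, LF[1]=C('$')+0=0+0=0
L[2]='o': occ=0, LF[2]=C('o')+0=8+0=8
L[3]='l': occ=0, LF[3]=C('l')+0=5+0=5
L[4]='m': occ=0, LF[4]=C('m')+0=6+0=6
L[5]='d': occ=0, LF[5]=C('d')+0=2+0=2
L[6]='m': occ=1, LF[6]=C('m')+1=6+1=7
L[7]='o': occ=1, LF[7]=C('o')+1=8+1=9
L[8]='o': occ=2, LF[8]=C('o')+2=8+2=10
L[9]='c': occ=0, LF[9]=C('c')+0=1+0=1
L[10]='p': occ=0, LF[10]=C('p')+0=11+0=11
L[11]='t': occ=0, LF[11]=C('t')+0=12+0=12
L[12]='i': occ=0, LF[12]=C('i')+0=4+0=4

Answer: 3 0 8 5 6 2 7 9 10 1 11 12 4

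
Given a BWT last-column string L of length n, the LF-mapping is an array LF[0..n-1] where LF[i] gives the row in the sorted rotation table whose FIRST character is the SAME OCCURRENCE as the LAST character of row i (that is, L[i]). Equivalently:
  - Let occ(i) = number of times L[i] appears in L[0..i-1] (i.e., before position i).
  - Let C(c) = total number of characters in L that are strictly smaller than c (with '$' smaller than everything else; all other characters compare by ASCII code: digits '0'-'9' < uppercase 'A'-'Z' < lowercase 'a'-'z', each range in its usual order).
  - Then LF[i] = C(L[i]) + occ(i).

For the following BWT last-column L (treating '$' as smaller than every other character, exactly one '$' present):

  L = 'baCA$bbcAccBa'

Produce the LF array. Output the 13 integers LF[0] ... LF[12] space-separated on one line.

Char counts: '$':1, 'A':2, 'B':1, 'C':1, 'a':2, 'b':3, 'c':3
C (first-col start): C('$')=0, C('A')=1, C('B')=3, C('C')=4, C('a')=5, C('b')=7, C('c')=10
L[0]='b': occ=0, LF[0]=C('b')+0=7+0=7
L[1]='a': occ=0, LF[1]=C('a')+0=5+0=5
L[2]='C': occ=0, LF[2]=C('C')+0=4+0=4
L[3]='A': occ=0, LF[3]=C('A')+0=1+0=1
L[4]='$': occ=0, LF[4]=C('$')+0=0+0=0
L[5]='b': occ=1, LF[5]=C('b')+1=7+1=8
L[6]='b': occ=2, LF[6]=C('b')+2=7+2=9
L[7]='c': occ=0, LF[7]=C('c')+0=10+0=10
L[8]='A': occ=1, LF[8]=C('A')+1=1+1=2
L[9]='c': occ=1, LF[9]=C('c')+1=10+1=11
L[10]='c': occ=2, LF[10]=C('c')+2=10+2=12
L[11]='B': occ=0, LF[11]=C('B')+0=3+0=3
L[12]='a': occ=1, LF[12]=C('a')+1=5+1=6

Answer: 7 5 4 1 0 8 9 10 2 11 12 3 6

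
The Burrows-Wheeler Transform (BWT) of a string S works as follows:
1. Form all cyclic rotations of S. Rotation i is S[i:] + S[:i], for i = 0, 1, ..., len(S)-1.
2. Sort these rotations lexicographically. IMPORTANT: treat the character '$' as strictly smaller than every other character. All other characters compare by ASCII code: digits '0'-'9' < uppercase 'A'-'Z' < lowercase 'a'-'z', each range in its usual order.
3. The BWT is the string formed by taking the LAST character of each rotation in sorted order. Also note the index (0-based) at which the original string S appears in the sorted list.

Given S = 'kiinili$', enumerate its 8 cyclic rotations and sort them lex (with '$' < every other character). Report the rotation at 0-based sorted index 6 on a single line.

All 8 rotations (rotation i = S[i:]+S[:i]):
  rot[0] = kiinili$
  rot[1] = iinili$k
  rot[2] = inili$ki
  rot[3] = nili$kii
  rot[4] = ili$kiin
  rot[5] = li$kiini
  rot[6] = i$kiinil
  rot[7] = $kiinili
Sorted (with $ < everything):
  sorted[0] = $kiinili
  sorted[1] = i$kiinil
  sorted[2] = iinili$k
  sorted[3] = ili$kiin
  sorted[4] = inili$ki
  sorted[5] = kiinili$
  sorted[6] = li$kiini
  sorted[7] = nili$kii
sorted[6] = li$kiini

Answer: li$kiini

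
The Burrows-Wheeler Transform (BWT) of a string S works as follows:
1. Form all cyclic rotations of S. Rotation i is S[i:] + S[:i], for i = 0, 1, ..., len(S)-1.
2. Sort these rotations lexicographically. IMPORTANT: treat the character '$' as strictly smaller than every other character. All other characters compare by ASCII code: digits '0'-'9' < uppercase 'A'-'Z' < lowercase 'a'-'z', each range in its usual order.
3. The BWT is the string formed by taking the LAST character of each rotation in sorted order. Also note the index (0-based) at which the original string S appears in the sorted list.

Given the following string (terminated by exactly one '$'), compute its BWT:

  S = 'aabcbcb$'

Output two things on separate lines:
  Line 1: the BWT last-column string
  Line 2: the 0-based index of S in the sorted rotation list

All 8 rotations (rotation i = S[i:]+S[:i]):
  rot[0] = aabcbcb$
  rot[1] = abcbcb$a
  rot[2] = bcbcb$aa
  rot[3] = cbcb$aab
  rot[4] = bcb$aabc
  rot[5] = cb$aabcb
  rot[6] = b$aabcbc
  rot[7] = $aabcbcb
Sorted (with $ < everything):
  sorted[0] = $aabcbcb  (last char: 'b')
  sorted[1] = aabcbcb$  (last char: '$')
  sorted[2] = abcbcb$a  (last char: 'a')
  sorted[3] = b$aabcbc  (last char: 'c')
  sorted[4] = bcb$aabc  (last char: 'c')
  sorted[5] = bcbcb$aa  (last char: 'a')
  sorted[6] = cb$aabcb  (last char: 'b')
  sorted[7] = cbcb$aab  (last char: 'b')
Last column: b$accabb
Original string S is at sorted index 1

Answer: b$accabb
1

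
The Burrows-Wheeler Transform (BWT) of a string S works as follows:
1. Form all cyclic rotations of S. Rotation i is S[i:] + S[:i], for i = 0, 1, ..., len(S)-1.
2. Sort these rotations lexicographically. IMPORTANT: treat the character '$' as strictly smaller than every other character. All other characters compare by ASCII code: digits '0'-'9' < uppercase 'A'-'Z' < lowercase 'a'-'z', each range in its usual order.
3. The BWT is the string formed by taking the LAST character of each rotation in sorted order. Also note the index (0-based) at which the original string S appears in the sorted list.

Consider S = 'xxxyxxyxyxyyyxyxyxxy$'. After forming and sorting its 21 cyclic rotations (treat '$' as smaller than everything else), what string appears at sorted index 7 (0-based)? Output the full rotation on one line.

Answer: xyxxyxyxyyyxyxyxxy$xx

Derivation:
All 21 rotations (rotation i = S[i:]+S[:i]):
  rot[0] = xxxyxxyxyxyyyxyxyxxy$
  rot[1] = xxyxxyxyxyyyxyxyxxy$x
  rot[2] = xyxxyxyxyyyxyxyxxy$xx
  rot[3] = yxxyxyxyyyxyxyxxy$xxx
  rot[4] = xxyxyxyyyxyxyxxy$xxxy
  rot[5] = xyxyxyyyxyxyxxy$xxxyx
  rot[6] = yxyxyyyxyxyxxy$xxxyxx
  rot[7] = xyxyyyxyxyxxy$xxxyxxy
  rot[8] = yxyyyxyxyxxy$xxxyxxyx
  rot[9] = xyyyxyxyxxy$xxxyxxyxy
  rot[10] = yyyxyxyxxy$xxxyxxyxyx
  rot[11] = yyxyxyxxy$xxxyxxyxyxy
  rot[12] = yxyxyxxy$xxxyxxyxyxyy
  rot[13] = xyxyxxy$xxxyxxyxyxyyy
  rot[14] = yxyxxy$xxxyxxyxyxyyyx
  rot[15] = xyxxy$xxxyxxyxyxyyyxy
  rot[16] = yxxy$xxxyxxyxyxyyyxyx
  rot[17] = xxy$xxxyxxyxyxyyyxyxy
  rot[18] = xy$xxxyxxyxyxyyyxyxyx
  rot[19] = y$xxxyxxyxyxyyyxyxyxx
  rot[20] = $xxxyxxyxyxyyyxyxyxxy
Sorted (with $ < everything):
  sorted[0] = $xxxyxxyxyxyyyxyxyxxy
  sorted[1] = xxxyxxyxyxyyyxyxyxxy$
  sorted[2] = xxy$xxxyxxyxyxyyyxyxy
  sorted[3] = xxyxxyxyxyyyxyxyxxy$x
  sorted[4] = xxyxyxyyyxyxyxxy$xxxy
  sorted[5] = xy$xxxyxxyxyxyyyxyxyx
  sorted[6] = xyxxy$xxxyxxyxyxyyyxy
  sorted[7] = xyxxyxyxyyyxyxyxxy$xx
  sorted[8] = xyxyxxy$xxxyxxyxyxyyy
  sorted[9] = xyxyxyyyxyxyxxy$xxxyx
  sorted[10] = xyxyyyxyxyxxy$xxxyxxy
  sorted[11] = xyyyxyxyxxy$xxxyxxyxy
  sorted[12] = y$xxxyxxyxyxyyyxyxyxx
  sorted[13] = yxxy$xxxyxxyxyxyyyxyx
  sorted[14] = yxxyxyxyyyxyxyxxy$xxx
  sorted[15] = yxyxxy$xxxyxxyxyxyyyx
  sorted[16] = yxyxyxxy$xxxyxxyxyxyy
  sorted[17] = yxyxyyyxyxyxxy$xxxyxx
  sorted[18] = yxyyyxyxyxxy$xxxyxxyx
  sorted[19] = yyxyxyxxy$xxxyxxyxyxy
  sorted[20] = yyyxyxyxxy$xxxyxxyxyx
sorted[7] = xyxxyxyxyyyxyxyxxy$xx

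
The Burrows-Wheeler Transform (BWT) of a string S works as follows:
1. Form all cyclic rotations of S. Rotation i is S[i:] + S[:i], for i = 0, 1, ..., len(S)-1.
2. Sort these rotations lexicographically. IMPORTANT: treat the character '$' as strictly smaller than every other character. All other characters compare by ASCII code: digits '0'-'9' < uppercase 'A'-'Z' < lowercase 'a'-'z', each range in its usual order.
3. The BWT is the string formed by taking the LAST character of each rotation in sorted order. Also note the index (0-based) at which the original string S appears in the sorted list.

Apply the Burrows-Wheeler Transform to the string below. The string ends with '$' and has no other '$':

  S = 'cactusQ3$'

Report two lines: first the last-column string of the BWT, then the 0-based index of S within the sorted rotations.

Answer: 3Qsc$auct
4

Derivation:
All 9 rotations (rotation i = S[i:]+S[:i]):
  rot[0] = cactusQ3$
  rot[1] = actusQ3$c
  rot[2] = ctusQ3$ca
  rot[3] = tusQ3$cac
  rot[4] = usQ3$cact
  rot[5] = sQ3$cactu
  rot[6] = Q3$cactus
  rot[7] = 3$cactusQ
  rot[8] = $cactusQ3
Sorted (with $ < everything):
  sorted[0] = $cactusQ3  (last char: '3')
  sorted[1] = 3$cactusQ  (last char: 'Q')
  sorted[2] = Q3$cactus  (last char: 's')
  sorted[3] = actusQ3$c  (last char: 'c')
  sorted[4] = cactusQ3$  (last char: '$')
  sorted[5] = ctusQ3$ca  (last char: 'a')
  sorted[6] = sQ3$cactu  (last char: 'u')
  sorted[7] = tusQ3$cac  (last char: 'c')
  sorted[8] = usQ3$cact  (last char: 't')
Last column: 3Qsc$auct
Original string S is at sorted index 4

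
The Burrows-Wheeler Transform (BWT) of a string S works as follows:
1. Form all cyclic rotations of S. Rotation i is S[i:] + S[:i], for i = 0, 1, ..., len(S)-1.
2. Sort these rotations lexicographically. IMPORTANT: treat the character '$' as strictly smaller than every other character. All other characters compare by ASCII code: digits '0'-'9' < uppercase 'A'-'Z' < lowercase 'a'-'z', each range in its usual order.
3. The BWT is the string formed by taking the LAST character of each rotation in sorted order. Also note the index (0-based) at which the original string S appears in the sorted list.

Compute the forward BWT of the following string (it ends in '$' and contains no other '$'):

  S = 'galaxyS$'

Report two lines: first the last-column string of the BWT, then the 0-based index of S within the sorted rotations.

Answer: Sygl$aax
4

Derivation:
All 8 rotations (rotation i = S[i:]+S[:i]):
  rot[0] = galaxyS$
  rot[1] = alaxyS$g
  rot[2] = laxyS$ga
  rot[3] = axyS$gal
  rot[4] = xyS$gala
  rot[5] = yS$galax
  rot[6] = S$galaxy
  rot[7] = $galaxyS
Sorted (with $ < everything):
  sorted[0] = $galaxyS  (last char: 'S')
  sorted[1] = S$galaxy  (last char: 'y')
  sorted[2] = alaxyS$g  (last char: 'g')
  sorted[3] = axyS$gal  (last char: 'l')
  sorted[4] = galaxyS$  (last char: '$')
  sorted[5] = laxyS$ga  (last char: 'a')
  sorted[6] = xyS$gala  (last char: 'a')
  sorted[7] = yS$galax  (last char: 'x')
Last column: Sygl$aax
Original string S is at sorted index 4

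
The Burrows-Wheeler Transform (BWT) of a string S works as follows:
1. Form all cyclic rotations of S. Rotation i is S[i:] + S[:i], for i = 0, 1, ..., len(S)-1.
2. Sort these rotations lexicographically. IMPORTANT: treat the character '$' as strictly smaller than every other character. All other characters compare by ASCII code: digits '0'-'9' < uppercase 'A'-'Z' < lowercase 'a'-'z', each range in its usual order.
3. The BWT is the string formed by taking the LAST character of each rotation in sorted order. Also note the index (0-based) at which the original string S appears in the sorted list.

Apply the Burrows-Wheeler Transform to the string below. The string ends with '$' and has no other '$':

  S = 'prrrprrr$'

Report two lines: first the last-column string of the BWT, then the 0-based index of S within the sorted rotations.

All 9 rotations (rotation i = S[i:]+S[:i]):
  rot[0] = prrrprrr$
  rot[1] = rrrprrr$p
  rot[2] = rrprrr$pr
  rot[3] = rprrr$prr
  rot[4] = prrr$prrr
  rot[5] = rrr$prrrp
  rot[6] = rr$prrrpr
  rot[7] = r$prrrprr
  rot[8] = $prrrprrr
Sorted (with $ < everything):
  sorted[0] = $prrrprrr  (last char: 'r')
  sorted[1] = prrr$prrr  (last char: 'r')
  sorted[2] = prrrprrr$  (last char: '$')
  sorted[3] = r$prrrprr  (last char: 'r')
  sorted[4] = rprrr$prr  (last char: 'r')
  sorted[5] = rr$prrrpr  (last char: 'r')
  sorted[6] = rrprrr$pr  (last char: 'r')
  sorted[7] = rrr$prrrp  (last char: 'p')
  sorted[8] = rrrprrr$p  (last char: 'p')
Last column: rr$rrrrpp
Original string S is at sorted index 2

Answer: rr$rrrrpp
2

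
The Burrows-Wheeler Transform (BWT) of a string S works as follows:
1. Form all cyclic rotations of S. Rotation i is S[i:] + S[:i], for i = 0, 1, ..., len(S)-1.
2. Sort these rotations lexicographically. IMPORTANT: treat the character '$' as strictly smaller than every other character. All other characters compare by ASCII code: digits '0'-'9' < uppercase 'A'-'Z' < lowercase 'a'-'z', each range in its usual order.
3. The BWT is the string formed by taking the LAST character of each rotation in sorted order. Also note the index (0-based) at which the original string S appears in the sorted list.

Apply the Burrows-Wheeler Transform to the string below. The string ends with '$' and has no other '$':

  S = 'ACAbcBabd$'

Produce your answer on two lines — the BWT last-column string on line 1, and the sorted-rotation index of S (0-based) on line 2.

All 10 rotations (rotation i = S[i:]+S[:i]):
  rot[0] = ACAbcBabd$
  rot[1] = CAbcBabd$A
  rot[2] = AbcBabd$AC
  rot[3] = bcBabd$ACA
  rot[4] = cBabd$ACAb
  rot[5] = Babd$ACAbc
  rot[6] = abd$ACAbcB
  rot[7] = bd$ACAbcBa
  rot[8] = d$ACAbcBab
  rot[9] = $ACAbcBabd
Sorted (with $ < everything):
  sorted[0] = $ACAbcBabd  (last char: 'd')
  sorted[1] = ACAbcBabd$  (last char: '$')
  sorted[2] = AbcBabd$AC  (last char: 'C')
  sorted[3] = Babd$ACAbc  (last char: 'c')
  sorted[4] = CAbcBabd$A  (last char: 'A')
  sorted[5] = abd$ACAbcB  (last char: 'B')
  sorted[6] = bcBabd$ACA  (last char: 'A')
  sorted[7] = bd$ACAbcBa  (last char: 'a')
  sorted[8] = cBabd$ACAb  (last char: 'b')
  sorted[9] = d$ACAbcBab  (last char: 'b')
Last column: d$CcABAabb
Original string S is at sorted index 1

Answer: d$CcABAabb
1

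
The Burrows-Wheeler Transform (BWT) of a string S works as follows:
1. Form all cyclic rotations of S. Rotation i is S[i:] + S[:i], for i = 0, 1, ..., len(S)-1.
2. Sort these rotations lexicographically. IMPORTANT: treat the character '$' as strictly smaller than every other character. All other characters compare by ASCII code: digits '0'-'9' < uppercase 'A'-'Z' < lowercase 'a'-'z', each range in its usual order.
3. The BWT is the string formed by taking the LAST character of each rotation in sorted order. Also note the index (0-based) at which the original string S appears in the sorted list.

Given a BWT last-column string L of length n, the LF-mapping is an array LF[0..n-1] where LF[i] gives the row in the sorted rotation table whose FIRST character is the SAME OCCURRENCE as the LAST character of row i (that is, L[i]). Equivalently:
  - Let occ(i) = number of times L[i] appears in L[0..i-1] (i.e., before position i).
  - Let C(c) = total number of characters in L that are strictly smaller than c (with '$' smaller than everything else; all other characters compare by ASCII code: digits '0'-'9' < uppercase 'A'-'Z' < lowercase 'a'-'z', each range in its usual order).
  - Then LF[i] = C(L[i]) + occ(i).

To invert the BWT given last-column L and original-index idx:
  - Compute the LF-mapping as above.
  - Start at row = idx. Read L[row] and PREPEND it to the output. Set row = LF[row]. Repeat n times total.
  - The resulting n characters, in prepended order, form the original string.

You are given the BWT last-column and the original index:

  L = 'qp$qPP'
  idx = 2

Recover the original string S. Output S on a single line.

Answer: PqpPq$

Derivation:
LF mapping: 4 3 0 5 1 2
Walk LF starting at row 2, prepending L[row]:
  step 1: row=2, L[2]='$', prepend. Next row=LF[2]=0
  step 2: row=0, L[0]='q', prepend. Next row=LF[0]=4
  step 3: row=4, L[4]='P', prepend. Next row=LF[4]=1
  step 4: row=1, L[1]='p', prepend. Next row=LF[1]=3
  step 5: row=3, L[3]='q', prepend. Next row=LF[3]=5
  step 6: row=5, L[5]='P', prepend. Next row=LF[5]=2
Reversed output: PqpPq$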